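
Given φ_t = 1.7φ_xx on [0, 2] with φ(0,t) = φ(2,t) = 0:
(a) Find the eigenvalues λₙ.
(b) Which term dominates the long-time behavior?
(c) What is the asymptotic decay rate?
Eigenvalues: λₙ = 1.7n²π²/2².
First three modes:
  n=1: λ₁ = 1.7π²/2² ≈ 4.195
  n=2: λ₂ = 6.8π²/2² ≈ 16.778 (4× faster decay)
  n=3: λ₃ = 15.3π²/2² ≈ 37.751 (9× faster decay)
As t → ∞, higher modes decay exponentially faster. The n=1 mode dominates: φ ~ c₁ sin(πx/2) e^{-λ₁t}.
Decay rate: λ₁ = 1.7π²/2² ≈ 4.195.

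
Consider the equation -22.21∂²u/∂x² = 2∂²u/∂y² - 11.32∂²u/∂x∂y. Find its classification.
Rewriting in standard form: -22.21∂²u/∂x² + 11.32∂²u/∂x∂y - 2∂²u/∂y² = 0. Elliptic. (A = -22.21, B = 11.32, C = -2 gives B² - 4AC = -49.5376.)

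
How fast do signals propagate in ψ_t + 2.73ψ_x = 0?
Speed = 2.73. Information travels along x - 2.73t = const (rightward).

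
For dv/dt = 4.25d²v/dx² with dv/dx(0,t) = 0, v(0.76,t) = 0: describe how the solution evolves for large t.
v → 0. Heat escapes through the Dirichlet boundary.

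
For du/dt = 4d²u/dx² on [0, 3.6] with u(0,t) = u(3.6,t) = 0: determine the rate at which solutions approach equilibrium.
Eigenvalues: λₙ = 4n²π²/3.6².
First three modes:
  n=1: λ₁ = 4π²/3.6² ≈ 3.046
  n=2: λ₂ = 16π²/3.6² ≈ 12.185 (4× faster decay)
  n=3: λ₃ = 36π²/3.6² ≈ 27.416 (9× faster decay)
As t → ∞, higher modes decay exponentially faster. The n=1 mode dominates: u ~ c₁ sin(πx/3.6) e^{-λ₁t}.
Decay rate: λ₁ = 4π²/3.6² ≈ 3.046.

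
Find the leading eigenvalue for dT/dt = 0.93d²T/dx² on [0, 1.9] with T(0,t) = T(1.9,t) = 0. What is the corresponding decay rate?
Eigenvalues: λₙ = 0.93n²π²/1.9².
First three modes:
  n=1: λ₁ = 0.93π²/1.9² ≈ 2.543
  n=2: λ₂ = 3.72π²/1.9² ≈ 10.17 (4× faster decay)
  n=3: λ₃ = 8.37π²/1.9² ≈ 22.883 (9× faster decay)
As t → ∞, higher modes decay exponentially faster. The n=1 mode dominates: T ~ c₁ sin(πx/1.9) e^{-λ₁t}.
Decay rate: λ₁ = 0.93π²/1.9² ≈ 2.543.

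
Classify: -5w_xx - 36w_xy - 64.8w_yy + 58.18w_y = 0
Parabolic (discriminant = 0).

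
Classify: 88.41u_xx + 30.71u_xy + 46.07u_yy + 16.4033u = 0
Elliptic (discriminant = -15349.0907).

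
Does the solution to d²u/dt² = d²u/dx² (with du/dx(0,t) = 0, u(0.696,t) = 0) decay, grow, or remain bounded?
u oscillates (no decay). Energy is conserved; the solution oscillates indefinitely as standing waves.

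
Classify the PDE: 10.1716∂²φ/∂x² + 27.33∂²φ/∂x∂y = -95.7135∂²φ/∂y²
Rewriting in standard form: 10.1716∂²φ/∂x² + 27.33∂²φ/∂x∂y + 95.7135∂²φ/∂y² = 0. A = 10.1716, B = 27.33, C = 95.7135. Discriminant B² - 4AC = -3147.3088464. Since -3147.3088464 < 0, elliptic.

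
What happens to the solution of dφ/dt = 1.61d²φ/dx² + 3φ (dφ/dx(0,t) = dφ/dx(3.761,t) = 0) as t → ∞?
φ grows unboundedly. With Neumann BCs the constant mode has diffusion eigenvalue 0, so any r > 0 makes it grow like e^(3t); solution grows exponentially.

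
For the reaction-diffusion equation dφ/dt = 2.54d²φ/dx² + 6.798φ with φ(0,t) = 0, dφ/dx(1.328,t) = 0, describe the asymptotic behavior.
φ grows unboundedly. Reaction dominates diffusion (r=6.798 > κπ²/(4L²)≈3.55); solution grows exponentially.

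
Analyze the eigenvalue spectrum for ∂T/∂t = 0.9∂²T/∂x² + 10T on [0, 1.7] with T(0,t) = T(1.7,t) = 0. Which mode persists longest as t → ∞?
Eigenvalues: λₙ = 0.9n²π²/1.7² - 10.
First three modes:
  n=1: λ₁ = 0.9π²/1.7² - 10 ≈ -6.926
  n=2: λ₂ = 3.6π²/1.7² - 10 ≈ 2.294
  n=3: λ₃ = 8.1π²/1.7² - 10 ≈ 17.662
Since 0.9π²/1.7² ≈ 3.074 < 10, λ₁ < 0.
The n=1 mode grows fastest (−λₙ is largest for n=1) → dominates.
Asymptotic: T ~ c₁ sin(πx/1.7) e^{6.926t} (exponential growth at rate −λ₁ ≈ 6.926).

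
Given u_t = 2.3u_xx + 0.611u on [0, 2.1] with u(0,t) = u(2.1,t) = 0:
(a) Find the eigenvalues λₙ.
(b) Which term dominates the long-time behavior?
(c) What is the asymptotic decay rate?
Eigenvalues: λₙ = 2.3n²π²/2.1² - 0.611.
First three modes:
  n=1: λ₁ = 2.3π²/2.1² - 0.611 ≈ 4.536
  n=2: λ₂ = 9.2π²/2.1² - 0.611 ≈ 19.979
  n=3: λ₃ = 20.7π²/2.1² - 0.611 ≈ 45.716
Since 2.3π²/2.1² ≈ 5.147 > 0.611, all λₙ > 0.
The n=1 mode decays slowest → dominates as t → ∞.
Asymptotic: u ~ c₁ sin(πx/2.1) e^{-λ₁t} with decay rate λ₁ ≈ 4.536.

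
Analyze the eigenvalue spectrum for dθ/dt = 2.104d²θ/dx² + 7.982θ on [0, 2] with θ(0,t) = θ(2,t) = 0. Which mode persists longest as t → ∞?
Eigenvalues: λₙ = 2.104n²π²/2² - 7.982.
First three modes:
  n=1: λ₁ = 2.104π²/2² - 7.982 ≈ -2.791
  n=2: λ₂ = 8.416π²/2² - 7.982 ≈ 12.784
  n=3: λ₃ = 18.936π²/2² - 7.982 ≈ 38.741
Since 2.104π²/2² ≈ 5.191 < 7.982, λ₁ < 0.
The n=1 mode grows fastest (−λₙ is largest for n=1) → dominates.
Asymptotic: θ ~ c₁ sin(πx/2) e^{2.791t} (exponential growth at rate −λ₁ ≈ 2.791).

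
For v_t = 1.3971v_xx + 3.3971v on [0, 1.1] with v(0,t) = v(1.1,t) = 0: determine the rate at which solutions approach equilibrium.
Eigenvalues: λₙ = 1.3971n²π²/1.1² - 3.3971.
First three modes:
  n=1: λ₁ = 1.3971π²/1.1² - 3.3971 ≈ 7.999
  n=2: λ₂ = 5.5884π²/1.1² - 3.3971 ≈ 42.186
  n=3: λ₃ = 12.5739π²/1.1² - 3.3971 ≈ 99.164
Since 1.3971π²/1.1² ≈ 11.396 > 3.3971, all λₙ > 0.
The n=1 mode decays slowest → dominates as t → ∞.
Asymptotic: v ~ c₁ sin(πx/1.1) e^{-λ₁t} with decay rate λ₁ ≈ 7.999.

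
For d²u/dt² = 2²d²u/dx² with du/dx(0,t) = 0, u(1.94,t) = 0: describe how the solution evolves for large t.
u oscillates (no decay). Energy is conserved; the solution oscillates indefinitely as standing waves.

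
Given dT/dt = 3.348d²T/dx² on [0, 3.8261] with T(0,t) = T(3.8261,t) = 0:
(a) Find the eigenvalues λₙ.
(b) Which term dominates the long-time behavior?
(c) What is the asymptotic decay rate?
Eigenvalues: λₙ = 3.348n²π²/3.8261².
First three modes:
  n=1: λ₁ = 3.348π²/3.8261² ≈ 2.257
  n=2: λ₂ = 13.392π²/3.8261² ≈ 9.029 (4× faster decay)
  n=3: λ₃ = 30.132π²/3.8261² ≈ 20.315 (9× faster decay)
As t → ∞, higher modes decay exponentially faster. The n=1 mode dominates: T ~ c₁ sin(πx/3.8261) e^{-λ₁t}.
Decay rate: λ₁ = 3.348π²/3.8261² ≈ 2.257.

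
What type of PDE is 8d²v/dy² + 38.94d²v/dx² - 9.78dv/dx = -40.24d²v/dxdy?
Rewriting in standard form: 38.94d²v/dx² + 40.24d²v/dxdy + 8d²v/dy² - 9.78dv/dx = 0. With A = 38.94, B = 40.24, C = 8, the discriminant is 373.1776. This is a hyperbolic PDE.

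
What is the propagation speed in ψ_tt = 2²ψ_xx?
Speed = 2. Information travels along characteristics x = x₀ ± 2t.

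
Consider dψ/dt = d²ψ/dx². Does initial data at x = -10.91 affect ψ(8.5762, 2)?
Yes, for any finite x. The heat equation has infinite propagation speed, so all initial data affects all points at any t > 0.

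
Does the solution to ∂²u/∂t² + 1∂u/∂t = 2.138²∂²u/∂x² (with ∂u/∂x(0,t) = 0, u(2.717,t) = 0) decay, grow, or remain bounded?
u → 0. Damping (γ=1) dissipates energy; oscillations decay exponentially.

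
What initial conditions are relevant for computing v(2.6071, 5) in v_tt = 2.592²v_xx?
Domain of dependence: [-10.3529, 15.5671]. Signals travel at speed 2.592, so data within |x - 2.6071| ≤ 2.592·5 = 12.96 can reach the point.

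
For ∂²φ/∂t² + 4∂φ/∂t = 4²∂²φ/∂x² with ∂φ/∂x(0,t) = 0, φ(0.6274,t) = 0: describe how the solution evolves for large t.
φ → 0. Damping (γ=4) dissipates energy; oscillations decay exponentially.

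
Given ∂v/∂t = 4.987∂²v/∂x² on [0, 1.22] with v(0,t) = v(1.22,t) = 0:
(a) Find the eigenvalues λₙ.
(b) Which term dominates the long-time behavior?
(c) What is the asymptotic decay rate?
Eigenvalues: λₙ = 4.987n²π²/1.22².
First three modes:
  n=1: λ₁ = 4.987π²/1.22² ≈ 33.069
  n=2: λ₂ = 19.948π²/1.22² ≈ 132.276 (4× faster decay)
  n=3: λ₃ = 44.883π²/1.22² ≈ 297.62 (9× faster decay)
As t → ∞, higher modes decay exponentially faster. The n=1 mode dominates: v ~ c₁ sin(πx/1.22) e^{-λ₁t}.
Decay rate: λ₁ = 4.987π²/1.22² ≈ 33.069.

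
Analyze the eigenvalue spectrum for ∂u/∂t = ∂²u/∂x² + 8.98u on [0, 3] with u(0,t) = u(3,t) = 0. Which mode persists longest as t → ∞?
Eigenvalues: λₙ = n²π²/3² - 8.98.
First three modes:
  n=1: λ₁ = π²/3² - 8.98 ≈ -7.883
  n=2: λ₂ = 4π²/3² - 8.98 ≈ -4.594
  n=3: λ₃ = 9π²/3² - 8.98 ≈ 0.89
Since π²/3² ≈ 1.097 < 8.98, λ₁ < 0.
The n=1 mode grows fastest (−λₙ is largest for n=1) → dominates.
Asymptotic: u ~ c₁ sin(πx/3) e^{7.883t} (exponential growth at rate −λ₁ ≈ 7.883).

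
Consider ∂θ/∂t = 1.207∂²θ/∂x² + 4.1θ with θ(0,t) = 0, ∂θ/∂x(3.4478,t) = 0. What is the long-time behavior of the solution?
As t → ∞, θ grows unboundedly. Reaction dominates diffusion (r=4.1 > κπ²/(4L²)≈0.25); solution grows exponentially.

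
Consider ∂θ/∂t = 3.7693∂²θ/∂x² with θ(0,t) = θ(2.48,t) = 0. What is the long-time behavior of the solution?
As t → ∞, θ → 0. Heat diffuses out through both boundaries.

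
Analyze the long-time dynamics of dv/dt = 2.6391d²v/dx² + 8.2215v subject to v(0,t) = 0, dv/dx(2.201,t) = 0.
Long-time behavior: v grows unboundedly. Reaction dominates diffusion (r=8.2215 > κπ²/(4L²)≈1.34); solution grows exponentially.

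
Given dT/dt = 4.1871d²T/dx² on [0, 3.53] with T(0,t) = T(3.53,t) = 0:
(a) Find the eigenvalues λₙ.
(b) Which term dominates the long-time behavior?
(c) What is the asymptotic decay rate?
Eigenvalues: λₙ = 4.1871n²π²/3.53².
First three modes:
  n=1: λ₁ = 4.1871π²/3.53² ≈ 3.316
  n=2: λ₂ = 16.7484π²/3.53² ≈ 13.266 (4× faster decay)
  n=3: λ₃ = 37.6839π²/3.53² ≈ 29.847 (9× faster decay)
As t → ∞, higher modes decay exponentially faster. The n=1 mode dominates: T ~ c₁ sin(πx/3.53) e^{-λ₁t}.
Decay rate: λ₁ = 4.1871π²/3.53² ≈ 3.316.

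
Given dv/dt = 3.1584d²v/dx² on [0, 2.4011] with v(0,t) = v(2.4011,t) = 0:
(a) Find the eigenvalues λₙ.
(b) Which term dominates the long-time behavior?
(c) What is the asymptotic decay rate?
Eigenvalues: λₙ = 3.1584n²π²/2.4011².
First three modes:
  n=1: λ₁ = 3.1584π²/2.4011² ≈ 5.407
  n=2: λ₂ = 12.6336π²/2.4011² ≈ 21.628 (4× faster decay)
  n=3: λ₃ = 28.4256π²/2.4011² ≈ 48.662 (9× faster decay)
As t → ∞, higher modes decay exponentially faster. The n=1 mode dominates: v ~ c₁ sin(πx/2.4011) e^{-λ₁t}.
Decay rate: λ₁ = 3.1584π²/2.4011² ≈ 5.407.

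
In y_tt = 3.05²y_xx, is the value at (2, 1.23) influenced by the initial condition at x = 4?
Yes. The domain of dependence is [-1.7515, 5.7515], and 4 ∈ [-1.7515, 5.7515].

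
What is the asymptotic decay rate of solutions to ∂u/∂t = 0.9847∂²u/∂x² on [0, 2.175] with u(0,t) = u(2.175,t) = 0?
Eigenvalues: λₙ = 0.9847n²π²/2.175².
First three modes:
  n=1: λ₁ = 0.9847π²/2.175² ≈ 2.054
  n=2: λ₂ = 3.9388π²/2.175² ≈ 8.218 (4× faster decay)
  n=3: λ₃ = 8.8623π²/2.175² ≈ 18.49 (9× faster decay)
As t → ∞, higher modes decay exponentially faster. The n=1 mode dominates: u ~ c₁ sin(πx/2.175) e^{-λ₁t}.
Decay rate: λ₁ = 0.9847π²/2.175² ≈ 2.054.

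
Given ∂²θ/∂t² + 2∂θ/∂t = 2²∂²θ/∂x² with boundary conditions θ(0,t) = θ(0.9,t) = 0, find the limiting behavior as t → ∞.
θ → 0. Damping (γ=2) dissipates energy; oscillations decay exponentially.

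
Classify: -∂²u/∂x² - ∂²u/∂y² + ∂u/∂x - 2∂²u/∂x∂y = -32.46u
Rewriting in standard form: -∂²u/∂x² - 2∂²u/∂x∂y - ∂²u/∂y² + ∂u/∂x + 32.46u = 0. Parabolic (discriminant = 0).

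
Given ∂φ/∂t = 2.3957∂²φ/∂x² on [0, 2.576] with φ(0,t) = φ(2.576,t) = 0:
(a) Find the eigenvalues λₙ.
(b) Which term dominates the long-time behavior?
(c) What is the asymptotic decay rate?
Eigenvalues: λₙ = 2.3957n²π²/2.576².
First three modes:
  n=1: λ₁ = 2.3957π²/2.576² ≈ 3.563
  n=2: λ₂ = 9.5828π²/2.576² ≈ 14.253 (4× faster decay)
  n=3: λ₃ = 21.5613π²/2.576² ≈ 32.069 (9× faster decay)
As t → ∞, higher modes decay exponentially faster. The n=1 mode dominates: φ ~ c₁ sin(πx/2.576) e^{-λ₁t}.
Decay rate: λ₁ = 2.3957π²/2.576² ≈ 3.563.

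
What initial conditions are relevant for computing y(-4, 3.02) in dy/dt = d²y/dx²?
The entire real line. The heat equation has infinite propagation speed: any initial disturbance instantly affects all points (though exponentially small far away).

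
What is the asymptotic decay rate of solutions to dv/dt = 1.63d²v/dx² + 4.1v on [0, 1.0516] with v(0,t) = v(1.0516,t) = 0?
Eigenvalues: λₙ = 1.63n²π²/1.0516² - 4.1.
First three modes:
  n=1: λ₁ = 1.63π²/1.0516² - 4.1 ≈ 10.447
  n=2: λ₂ = 6.52π²/1.0516² - 4.1 ≈ 54.09
  n=3: λ₃ = 14.67π²/1.0516² - 4.1 ≈ 126.827
Since 1.63π²/1.0516² ≈ 14.547 > 4.1, all λₙ > 0.
The n=1 mode decays slowest → dominates as t → ∞.
Asymptotic: v ~ c₁ sin(πx/1.0516) e^{-λ₁t} with decay rate λ₁ ≈ 10.447.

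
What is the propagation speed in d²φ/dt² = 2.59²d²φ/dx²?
Speed = 2.59. Information travels along characteristics x = x₀ ± 2.59t.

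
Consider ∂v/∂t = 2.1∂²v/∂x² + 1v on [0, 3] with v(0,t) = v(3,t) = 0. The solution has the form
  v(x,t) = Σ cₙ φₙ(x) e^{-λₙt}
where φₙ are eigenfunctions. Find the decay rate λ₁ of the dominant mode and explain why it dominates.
Eigenvalues: λₙ = 2.1n²π²/3² - 1.
First three modes:
  n=1: λ₁ = 2.1π²/3² - 1 ≈ 1.303
  n=2: λ₂ = 8.4π²/3² - 1 ≈ 8.212
  n=3: λ₃ = 18.9π²/3² - 1 ≈ 19.726
Since 2.1π²/3² ≈ 2.303 > 1, all λₙ > 0.
The n=1 mode decays slowest → dominates as t → ∞.
Asymptotic: v ~ c₁ sin(πx/3) e^{-λ₁t} with decay rate λ₁ ≈ 1.303.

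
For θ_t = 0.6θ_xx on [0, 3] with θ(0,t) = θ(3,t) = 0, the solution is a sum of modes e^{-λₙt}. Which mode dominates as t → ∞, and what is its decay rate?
Eigenvalues: λₙ = 0.6n²π²/3².
First three modes:
  n=1: λ₁ = 0.6π²/3² ≈ 0.658
  n=2: λ₂ = 2.4π²/3² ≈ 2.632 (4× faster decay)
  n=3: λ₃ = 5.4π²/3² ≈ 5.922 (9× faster decay)
As t → ∞, higher modes decay exponentially faster. The n=1 mode dominates: θ ~ c₁ sin(πx/3) e^{-λ₁t}.
Decay rate: λ₁ = 0.6π²/3² ≈ 0.658.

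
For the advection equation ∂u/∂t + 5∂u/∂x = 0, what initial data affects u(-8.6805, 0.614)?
A single point: x = -11.7505. The characteristic through (-8.6805, 0.614) is x - 5t = const, so x = -8.6805 - 5·0.614 = -11.7505.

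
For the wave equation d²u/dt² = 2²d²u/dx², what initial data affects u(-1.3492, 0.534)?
Domain of dependence: [-2.4172, -0.2812]. Signals travel at speed 2, so data within |x - -1.3492| ≤ 2·0.534 = 1.068 can reach the point.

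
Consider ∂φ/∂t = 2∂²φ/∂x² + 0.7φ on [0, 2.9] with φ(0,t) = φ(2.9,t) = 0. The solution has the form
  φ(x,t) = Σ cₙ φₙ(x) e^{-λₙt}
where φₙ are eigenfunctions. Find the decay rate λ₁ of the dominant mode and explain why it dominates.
Eigenvalues: λₙ = 2n²π²/2.9² - 0.7.
First three modes:
  n=1: λ₁ = 2π²/2.9² - 0.7 ≈ 1.647
  n=2: λ₂ = 8π²/2.9² - 0.7 ≈ 8.688
  n=3: λ₃ = 18π²/2.9² - 0.7 ≈ 20.424
Since 2π²/2.9² ≈ 2.347 > 0.7, all λₙ > 0.
The n=1 mode decays slowest → dominates as t → ∞.
Asymptotic: φ ~ c₁ sin(πx/2.9) e^{-λ₁t} with decay rate λ₁ ≈ 1.647.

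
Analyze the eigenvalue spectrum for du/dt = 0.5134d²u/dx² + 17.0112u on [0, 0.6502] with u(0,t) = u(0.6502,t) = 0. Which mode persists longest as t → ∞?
Eigenvalues: λₙ = 0.5134n²π²/0.6502² - 17.0112.
First three modes:
  n=1: λ₁ = 0.5134π²/0.6502² - 17.0112 ≈ -5.026
  n=2: λ₂ = 2.0536π²/0.6502² - 17.0112 ≈ 30.931
  n=3: λ₃ = 4.6206π²/0.6502² - 17.0112 ≈ 90.86
Since 0.5134π²/0.6502² ≈ 11.986 < 17.0112, λ₁ < 0.
The n=1 mode grows fastest (−λₙ is largest for n=1) → dominates.
Asymptotic: u ~ c₁ sin(πx/0.6502) e^{5.026t} (exponential growth at rate −λ₁ ≈ 5.026).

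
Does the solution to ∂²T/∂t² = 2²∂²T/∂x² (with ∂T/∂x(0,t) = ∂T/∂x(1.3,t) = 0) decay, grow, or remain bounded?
T oscillates about a mean that drifts linearly in t (generically unbounded; no decay). There is no damping, so the nonconstant modes persist as standing waves (energy conserved, no decay). But with Neumann conditions at both ends the constant mode has eigenvalue 0: the spatial mean M(t) of T satisfies M'' = 0, so M(t) = M(0) + M'(0)·t. Unless the initial velocity has zero mean (∫T_t(x,0)dx = 0), the solution grows linearly in t (unbounded, though not exponentially); if it does have zero mean, the solution stays bounded and simply oscillates.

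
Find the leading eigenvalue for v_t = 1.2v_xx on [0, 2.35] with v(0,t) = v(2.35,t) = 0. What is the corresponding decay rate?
Eigenvalues: λₙ = 1.2n²π²/2.35².
First three modes:
  n=1: λ₁ = 1.2π²/2.35² ≈ 2.145
  n=2: λ₂ = 4.8π²/2.35² ≈ 8.578 (4× faster decay)
  n=3: λ₃ = 10.8π²/2.35² ≈ 19.301 (9× faster decay)
As t → ∞, higher modes decay exponentially faster. The n=1 mode dominates: v ~ c₁ sin(πx/2.35) e^{-λ₁t}.
Decay rate: λ₁ = 1.2π²/2.35² ≈ 2.145.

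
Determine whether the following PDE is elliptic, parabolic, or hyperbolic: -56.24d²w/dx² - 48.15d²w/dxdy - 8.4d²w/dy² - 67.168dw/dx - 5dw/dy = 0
Coefficients: A = -56.24, B = -48.15, C = -8.4. B² - 4AC = 428.7585, which is positive, so the equation is hyperbolic.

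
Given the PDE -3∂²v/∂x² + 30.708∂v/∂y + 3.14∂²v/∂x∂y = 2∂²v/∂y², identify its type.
Rewriting in standard form: -3∂²v/∂x² + 3.14∂²v/∂x∂y - 2∂²v/∂y² + 30.708∂v/∂y = 0. The second-order coefficients are A = -3, B = 3.14, C = -2. Since B² - 4AC = -14.1404 < 0, this is an elliptic PDE.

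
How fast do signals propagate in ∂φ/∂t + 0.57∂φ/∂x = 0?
Speed = 0.57. Information travels along x - 0.57t = const (rightward).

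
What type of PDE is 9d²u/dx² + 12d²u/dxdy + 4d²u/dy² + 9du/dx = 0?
With A = 9, B = 12, C = 4, the discriminant is 0. This is a parabolic PDE.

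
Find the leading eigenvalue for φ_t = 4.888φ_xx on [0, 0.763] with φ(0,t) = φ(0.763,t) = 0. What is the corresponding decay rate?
Eigenvalues: λₙ = 4.888n²π²/0.763².
First three modes:
  n=1: λ₁ = 4.888π²/0.763² ≈ 82.867
  n=2: λ₂ = 19.552π²/0.763² ≈ 331.468 (4× faster decay)
  n=3: λ₃ = 43.992π²/0.763² ≈ 745.803 (9× faster decay)
As t → ∞, higher modes decay exponentially faster. The n=1 mode dominates: φ ~ c₁ sin(πx/0.763) e^{-λ₁t}.
Decay rate: λ₁ = 4.888π²/0.763² ≈ 82.867.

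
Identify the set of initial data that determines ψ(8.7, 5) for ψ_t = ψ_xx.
The entire real line. The heat equation has infinite propagation speed: any initial disturbance instantly affects all points (though exponentially small far away).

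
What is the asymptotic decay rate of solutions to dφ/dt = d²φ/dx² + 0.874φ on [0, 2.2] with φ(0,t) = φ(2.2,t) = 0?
Eigenvalues: λₙ = n²π²/2.2² - 0.874.
First three modes:
  n=1: λ₁ = π²/2.2² - 0.874 ≈ 1.165
  n=2: λ₂ = 4π²/2.2² - 0.874 ≈ 7.283
  n=3: λ₃ = 9π²/2.2² - 0.874 ≈ 17.479
Since π²/2.2² ≈ 2.039 > 0.874, all λₙ > 0.
The n=1 mode decays slowest → dominates as t → ∞.
Asymptotic: φ ~ c₁ sin(πx/2.2) e^{-λ₁t} with decay rate λ₁ ≈ 1.165.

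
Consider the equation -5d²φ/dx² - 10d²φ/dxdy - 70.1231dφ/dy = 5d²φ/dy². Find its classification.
Rewriting in standard form: -5d²φ/dx² - 10d²φ/dxdy - 5d²φ/dy² - 70.1231dφ/dy = 0. Parabolic. (A = -5, B = -10, C = -5 gives B² - 4AC = 0.)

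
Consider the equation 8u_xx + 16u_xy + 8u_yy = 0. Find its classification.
Parabolic. (A = 8, B = 16, C = 8 gives B² - 4AC = 0.)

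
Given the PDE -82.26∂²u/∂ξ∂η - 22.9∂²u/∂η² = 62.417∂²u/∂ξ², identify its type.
Rewriting in standard form: -62.417∂²u/∂ξ² - 82.26∂²u/∂ξ∂η - 22.9∂²u/∂η² = 0. The second-order coefficients are A = -62.417, B = -82.26, C = -22.9. Since B² - 4AC = 1049.3104 > 0, this is a hyperbolic PDE.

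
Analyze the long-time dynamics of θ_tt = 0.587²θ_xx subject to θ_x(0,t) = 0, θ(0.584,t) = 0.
Long-time behavior: θ oscillates (no decay). Energy is conserved; the solution oscillates indefinitely as standing waves.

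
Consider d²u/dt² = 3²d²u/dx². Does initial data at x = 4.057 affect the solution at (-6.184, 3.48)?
Yes. The domain of dependence is [-16.624, 4.256], and 4.057 ∈ [-16.624, 4.256].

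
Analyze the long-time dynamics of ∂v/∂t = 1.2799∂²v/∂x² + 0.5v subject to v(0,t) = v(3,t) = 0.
Long-time behavior: v → 0. Diffusion dominates reaction (r=0.5 < κπ²/L²≈1.4); solution decays.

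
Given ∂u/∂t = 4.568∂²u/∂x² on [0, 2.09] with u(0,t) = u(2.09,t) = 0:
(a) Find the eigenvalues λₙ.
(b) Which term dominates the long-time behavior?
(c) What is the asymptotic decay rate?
Eigenvalues: λₙ = 4.568n²π²/2.09².
First three modes:
  n=1: λ₁ = 4.568π²/2.09² ≈ 10.321
  n=2: λ₂ = 18.272π²/2.09² ≈ 41.285 (4× faster decay)
  n=3: λ₃ = 41.112π²/2.09² ≈ 92.891 (9× faster decay)
As t → ∞, higher modes decay exponentially faster. The n=1 mode dominates: u ~ c₁ sin(πx/2.09) e^{-λ₁t}.
Decay rate: λ₁ = 4.568π²/2.09² ≈ 10.321.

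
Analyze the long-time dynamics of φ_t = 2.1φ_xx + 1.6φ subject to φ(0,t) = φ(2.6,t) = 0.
Long-time behavior: φ → 0. Diffusion dominates reaction (r=1.6 < κπ²/L²≈3.07); solution decays.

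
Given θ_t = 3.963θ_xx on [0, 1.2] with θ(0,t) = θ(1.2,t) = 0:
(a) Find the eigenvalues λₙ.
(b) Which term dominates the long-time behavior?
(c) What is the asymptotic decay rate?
Eigenvalues: λₙ = 3.963n²π²/1.2².
First three modes:
  n=1: λ₁ = 3.963π²/1.2² ≈ 27.162
  n=2: λ₂ = 15.852π²/1.2² ≈ 108.648 (4× faster decay)
  n=3: λ₃ = 35.667π²/1.2² ≈ 244.458 (9× faster decay)
As t → ∞, higher modes decay exponentially faster. The n=1 mode dominates: θ ~ c₁ sin(πx/1.2) e^{-λ₁t}.
Decay rate: λ₁ = 3.963π²/1.2² ≈ 27.162.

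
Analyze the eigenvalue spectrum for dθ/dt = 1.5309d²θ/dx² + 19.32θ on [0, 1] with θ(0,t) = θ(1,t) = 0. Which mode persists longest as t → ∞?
Eigenvalues: λₙ = 1.5309n²π²/1² - 19.32.
First three modes:
  n=1: λ₁ = 1.5309π² - 19.32 ≈ -4.211
  n=2: λ₂ = 6.1236π² - 19.32 ≈ 41.118
  n=3: λ₃ = 13.7781π² - 19.32 ≈ 116.664
Since 1.5309π² ≈ 15.109 < 19.32, λ₁ < 0.
The n=1 mode grows fastest (−λₙ is largest for n=1) → dominates.
Asymptotic: θ ~ c₁ sin(πx/1) e^{4.211t} (exponential growth at rate −λ₁ ≈ 4.211).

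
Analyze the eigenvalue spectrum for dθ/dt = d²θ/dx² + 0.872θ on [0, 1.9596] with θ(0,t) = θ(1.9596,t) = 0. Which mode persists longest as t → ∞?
Eigenvalues: λₙ = n²π²/1.9596² - 0.872.
First three modes:
  n=1: λ₁ = π²/1.9596² - 0.872 ≈ 1.698
  n=2: λ₂ = 4π²/1.9596² - 0.872 ≈ 9.409
  n=3: λ₃ = 9π²/1.9596² - 0.872 ≈ 22.26
Since π²/1.9596² ≈ 2.57 > 0.872, all λₙ > 0.
The n=1 mode decays slowest → dominates as t → ∞.
Asymptotic: θ ~ c₁ sin(πx/1.9596) e^{-λ₁t} with decay rate λ₁ ≈ 1.698.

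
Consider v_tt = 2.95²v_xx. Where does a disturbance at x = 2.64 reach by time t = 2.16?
Domain of influence: [-3.732, 9.012]. Data at x = 2.64 spreads outward at speed 2.95.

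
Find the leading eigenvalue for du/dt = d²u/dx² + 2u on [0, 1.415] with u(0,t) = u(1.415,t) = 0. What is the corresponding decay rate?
Eigenvalues: λₙ = n²π²/1.415² - 2.
First three modes:
  n=1: λ₁ = π²/1.415² - 2 ≈ 2.929
  n=2: λ₂ = 4π²/1.415² - 2 ≈ 17.717
  n=3: λ₃ = 9π²/1.415² - 2 ≈ 42.364
Since π²/1.415² ≈ 4.929 > 2, all λₙ > 0.
The n=1 mode decays slowest → dominates as t → ∞.
Asymptotic: u ~ c₁ sin(πx/1.415) e^{-λ₁t} with decay rate λ₁ ≈ 2.929.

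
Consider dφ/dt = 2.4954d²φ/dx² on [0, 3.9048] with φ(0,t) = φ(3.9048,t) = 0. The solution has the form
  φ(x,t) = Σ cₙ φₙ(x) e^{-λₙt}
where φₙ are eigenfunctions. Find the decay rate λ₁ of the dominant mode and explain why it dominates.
Eigenvalues: λₙ = 2.4954n²π²/3.9048².
First three modes:
  n=1: λ₁ = 2.4954π²/3.9048² ≈ 1.615
  n=2: λ₂ = 9.9816π²/3.9048² ≈ 6.461 (4× faster decay)
  n=3: λ₃ = 22.4586π²/3.9048² ≈ 14.537 (9× faster decay)
As t → ∞, higher modes decay exponentially faster. The n=1 mode dominates: φ ~ c₁ sin(πx/3.9048) e^{-λ₁t}.
Decay rate: λ₁ = 2.4954π²/3.9048² ≈ 1.615.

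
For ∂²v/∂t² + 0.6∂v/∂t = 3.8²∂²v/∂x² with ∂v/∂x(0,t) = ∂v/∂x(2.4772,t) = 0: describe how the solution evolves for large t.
v → constant (steady state). Damping (γ=0.6) dissipates the nonconstant modes; with Neumann BCs the spatial average obeys M''+γM'=0 and tends to a finite limit.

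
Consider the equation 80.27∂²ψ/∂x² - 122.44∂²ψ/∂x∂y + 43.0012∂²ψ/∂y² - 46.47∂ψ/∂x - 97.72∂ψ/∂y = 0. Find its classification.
Hyperbolic. (A = 80.27, B = -122.44, C = 43.0012 gives B² - 4AC = 1184.728304.)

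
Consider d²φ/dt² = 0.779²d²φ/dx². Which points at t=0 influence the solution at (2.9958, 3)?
Domain of dependence: [0.6588, 5.3328]. Signals travel at speed 0.779, so data within |x - 2.9958| ≤ 0.779·3 = 2.337 can reach the point.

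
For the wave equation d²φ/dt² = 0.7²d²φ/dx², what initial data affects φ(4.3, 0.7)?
Domain of dependence: [3.81, 4.79]. Signals travel at speed 0.7, so data within |x - 4.3| ≤ 0.7·0.7 = 0.49 can reach the point.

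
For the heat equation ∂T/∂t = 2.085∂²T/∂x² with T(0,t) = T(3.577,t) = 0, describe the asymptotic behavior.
T → 0. Heat diffuses out through both boundaries.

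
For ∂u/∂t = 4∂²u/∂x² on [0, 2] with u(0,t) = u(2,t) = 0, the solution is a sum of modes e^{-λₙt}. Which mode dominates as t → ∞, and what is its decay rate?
Eigenvalues: λₙ = 4n²π²/2².
First three modes:
  n=1: λ₁ = 4π²/2² ≈ 9.87
  n=2: λ₂ = 16π²/2² ≈ 39.478 (4× faster decay)
  n=3: λ₃ = 36π²/2² ≈ 88.826 (9× faster decay)
As t → ∞, higher modes decay exponentially faster. The n=1 mode dominates: u ~ c₁ sin(πx/2) e^{-λ₁t}.
Decay rate: λ₁ = 4π²/2² ≈ 9.87.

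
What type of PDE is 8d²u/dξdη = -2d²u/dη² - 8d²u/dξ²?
Rewriting in standard form: 8d²u/dξ² + 8d²u/dξdη + 2d²u/dη² = 0. With A = 8, B = 8, C = 2, the discriminant is 0. This is a parabolic PDE.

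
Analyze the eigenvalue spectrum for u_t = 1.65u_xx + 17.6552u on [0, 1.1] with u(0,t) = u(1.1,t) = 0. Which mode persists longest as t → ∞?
Eigenvalues: λₙ = 1.65n²π²/1.1² - 17.6552.
First three modes:
  n=1: λ₁ = 1.65π²/1.1² - 17.6552 ≈ -4.197
  n=2: λ₂ = 6.6π²/1.1² - 17.6552 ≈ 36.179
  n=3: λ₃ = 14.85π²/1.1² - 17.6552 ≈ 103.472
Since 1.65π²/1.1² ≈ 13.459 < 17.6552, λ₁ < 0.
The n=1 mode grows fastest (−λₙ is largest for n=1) → dominates.
Asymptotic: u ~ c₁ sin(πx/1.1) e^{4.197t} (exponential growth at rate −λ₁ ≈ 4.197).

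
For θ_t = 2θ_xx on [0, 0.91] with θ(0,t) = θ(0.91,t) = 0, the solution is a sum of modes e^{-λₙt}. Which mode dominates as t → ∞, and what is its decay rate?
Eigenvalues: λₙ = 2n²π²/0.91².
First three modes:
  n=1: λ₁ = 2π²/0.91² ≈ 23.837
  n=2: λ₂ = 8π²/0.91² ≈ 95.347 (4× faster decay)
  n=3: λ₃ = 18π²/0.91² ≈ 214.531 (9× faster decay)
As t → ∞, higher modes decay exponentially faster. The n=1 mode dominates: θ ~ c₁ sin(πx/0.91) e^{-λ₁t}.
Decay rate: λ₁ = 2π²/0.91² ≈ 23.837.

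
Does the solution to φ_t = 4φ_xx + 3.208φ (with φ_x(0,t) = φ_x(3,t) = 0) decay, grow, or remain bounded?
φ grows unboundedly. With Neumann BCs the constant mode has diffusion eigenvalue 0, so any r > 0 makes it grow like e^(3.208t); solution grows exponentially.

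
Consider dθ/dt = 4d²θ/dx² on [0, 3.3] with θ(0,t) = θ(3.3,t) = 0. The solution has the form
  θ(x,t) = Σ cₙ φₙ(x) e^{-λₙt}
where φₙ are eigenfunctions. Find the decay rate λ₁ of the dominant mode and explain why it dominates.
Eigenvalues: λₙ = 4n²π²/3.3².
First three modes:
  n=1: λ₁ = 4π²/3.3² ≈ 3.625
  n=2: λ₂ = 16π²/3.3² ≈ 14.501 (4× faster decay)
  n=3: λ₃ = 36π²/3.3² ≈ 32.627 (9× faster decay)
As t → ∞, higher modes decay exponentially faster. The n=1 mode dominates: θ ~ c₁ sin(πx/3.3) e^{-λ₁t}.
Decay rate: λ₁ = 4π²/3.3² ≈ 3.625.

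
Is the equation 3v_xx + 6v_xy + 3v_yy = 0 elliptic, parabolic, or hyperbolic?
Computing B² - 4AC with A = 3, B = 6, C = 3: discriminant = 0 (zero). Answer: parabolic.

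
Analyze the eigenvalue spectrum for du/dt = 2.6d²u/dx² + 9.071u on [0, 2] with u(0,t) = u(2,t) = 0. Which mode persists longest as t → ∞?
Eigenvalues: λₙ = 2.6n²π²/2² - 9.071.
First three modes:
  n=1: λ₁ = 2.6π²/2² - 9.071 ≈ -2.656
  n=2: λ₂ = 10.4π²/2² - 9.071 ≈ 16.59
  n=3: λ₃ = 23.4π²/2² - 9.071 ≈ 48.666
Since 2.6π²/2² ≈ 6.415 < 9.071, λ₁ < 0.
The n=1 mode grows fastest (−λₙ is largest for n=1) → dominates.
Asymptotic: u ~ c₁ sin(πx/2) e^{2.656t} (exponential growth at rate −λ₁ ≈ 2.656).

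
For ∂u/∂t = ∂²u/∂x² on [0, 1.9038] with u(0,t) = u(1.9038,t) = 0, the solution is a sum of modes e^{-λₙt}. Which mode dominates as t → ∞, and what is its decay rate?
Eigenvalues: λₙ = n²π²/1.9038².
First three modes:
  n=1: λ₁ = π²/1.9038² ≈ 2.723
  n=2: λ₂ = 4π²/1.9038² ≈ 10.892 (4× faster decay)
  n=3: λ₃ = 9π²/1.9038² ≈ 24.508 (9× faster decay)
As t → ∞, higher modes decay exponentially faster. The n=1 mode dominates: u ~ c₁ sin(πx/1.9038) e^{-λ₁t}.
Decay rate: λ₁ = π²/1.9038² ≈ 2.723.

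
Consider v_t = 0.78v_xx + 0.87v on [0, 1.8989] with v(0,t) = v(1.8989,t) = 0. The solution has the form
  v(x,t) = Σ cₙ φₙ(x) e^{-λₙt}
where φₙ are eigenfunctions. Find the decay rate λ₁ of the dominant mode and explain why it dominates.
Eigenvalues: λₙ = 0.78n²π²/1.8989² - 0.87.
First three modes:
  n=1: λ₁ = 0.78π²/1.8989² - 0.87 ≈ 1.265
  n=2: λ₂ = 3.12π²/1.8989² - 0.87 ≈ 7.67
  n=3: λ₃ = 7.02π²/1.8989² - 0.87 ≈ 18.345
Since 0.78π²/1.8989² ≈ 2.135 > 0.87, all λₙ > 0.
The n=1 mode decays slowest → dominates as t → ∞.
Asymptotic: v ~ c₁ sin(πx/1.8989) e^{-λ₁t} with decay rate λ₁ ≈ 1.265.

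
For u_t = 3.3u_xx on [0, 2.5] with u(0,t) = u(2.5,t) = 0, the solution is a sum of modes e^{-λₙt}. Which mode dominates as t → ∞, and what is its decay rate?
Eigenvalues: λₙ = 3.3n²π²/2.5².
First three modes:
  n=1: λ₁ = 3.3π²/2.5² ≈ 5.211
  n=2: λ₂ = 13.2π²/2.5² ≈ 20.845 (4× faster decay)
  n=3: λ₃ = 29.7π²/2.5² ≈ 46.9 (9× faster decay)
As t → ∞, higher modes decay exponentially faster. The n=1 mode dominates: u ~ c₁ sin(πx/2.5) e^{-λ₁t}.
Decay rate: λ₁ = 3.3π²/2.5² ≈ 5.211.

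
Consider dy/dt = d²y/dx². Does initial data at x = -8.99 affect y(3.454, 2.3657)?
Yes, for any finite x. The heat equation has infinite propagation speed, so all initial data affects all points at any t > 0.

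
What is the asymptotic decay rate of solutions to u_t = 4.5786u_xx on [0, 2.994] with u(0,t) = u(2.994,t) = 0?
Eigenvalues: λₙ = 4.5786n²π²/2.994².
First three modes:
  n=1: λ₁ = 4.5786π²/2.994² ≈ 5.041
  n=2: λ₂ = 18.3144π²/2.994² ≈ 20.165 (4× faster decay)
  n=3: λ₃ = 41.2074π²/2.994² ≈ 45.37 (9× faster decay)
As t → ∞, higher modes decay exponentially faster. The n=1 mode dominates: u ~ c₁ sin(πx/2.994) e^{-λ₁t}.
Decay rate: λ₁ = 4.5786π²/2.994² ≈ 5.041.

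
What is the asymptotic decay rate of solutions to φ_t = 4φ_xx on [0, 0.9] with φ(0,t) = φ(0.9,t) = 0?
Eigenvalues: λₙ = 4n²π²/0.9².
First three modes:
  n=1: λ₁ = 4π²/0.9² ≈ 48.739
  n=2: λ₂ = 16π²/0.9² ≈ 194.955 (4× faster decay)
  n=3: λ₃ = 36π²/0.9² ≈ 438.649 (9× faster decay)
As t → ∞, higher modes decay exponentially faster. The n=1 mode dominates: φ ~ c₁ sin(πx/0.9) e^{-λ₁t}.
Decay rate: λ₁ = 4π²/0.9² ≈ 48.739.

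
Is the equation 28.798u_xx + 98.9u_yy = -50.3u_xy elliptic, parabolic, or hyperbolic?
Rewriting in standard form: 28.798u_xx + 50.3u_xy + 98.9u_yy = 0. Computing B² - 4AC with A = 28.798, B = 50.3, C = 98.9: discriminant = -8862.3988 (negative). Answer: elliptic.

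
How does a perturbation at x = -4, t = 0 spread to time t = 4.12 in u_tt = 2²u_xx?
Domain of influence: [-12.24, 4.24]. Data at x = -4 spreads outward at speed 2.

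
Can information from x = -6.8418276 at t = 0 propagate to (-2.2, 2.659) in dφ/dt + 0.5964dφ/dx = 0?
No. Only data at x = -3.7858276 affects (-2.2, 2.659). Advection has one-way propagation along characteristics.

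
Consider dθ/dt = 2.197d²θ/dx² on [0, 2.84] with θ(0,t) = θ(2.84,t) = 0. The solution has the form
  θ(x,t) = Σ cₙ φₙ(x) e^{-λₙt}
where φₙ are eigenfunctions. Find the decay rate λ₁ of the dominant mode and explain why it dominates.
Eigenvalues: λₙ = 2.197n²π²/2.84².
First three modes:
  n=1: λ₁ = 2.197π²/2.84² ≈ 2.688
  n=2: λ₂ = 8.788π²/2.84² ≈ 10.754 (4× faster decay)
  n=3: λ₃ = 19.773π²/2.84² ≈ 24.196 (9× faster decay)
As t → ∞, higher modes decay exponentially faster. The n=1 mode dominates: θ ~ c₁ sin(πx/2.84) e^{-λ₁t}.
Decay rate: λ₁ = 2.197π²/2.84² ≈ 2.688.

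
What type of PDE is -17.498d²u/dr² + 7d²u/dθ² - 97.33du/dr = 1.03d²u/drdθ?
Rewriting in standard form: -17.498d²u/dr² - 1.03d²u/drdθ + 7d²u/dθ² - 97.33du/dr = 0. With A = -17.498, B = -1.03, C = 7, the discriminant is 491.0049. This is a hyperbolic PDE.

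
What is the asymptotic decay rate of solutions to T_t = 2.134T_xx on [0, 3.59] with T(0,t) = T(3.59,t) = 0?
Eigenvalues: λₙ = 2.134n²π²/3.59².
First three modes:
  n=1: λ₁ = 2.134π²/3.59² ≈ 1.634
  n=2: λ₂ = 8.536π²/3.59² ≈ 6.537 (4× faster decay)
  n=3: λ₃ = 19.206π²/3.59² ≈ 14.708 (9× faster decay)
As t → ∞, higher modes decay exponentially faster. The n=1 mode dominates: T ~ c₁ sin(πx/3.59) e^{-λ₁t}.
Decay rate: λ₁ = 2.134π²/3.59² ≈ 1.634.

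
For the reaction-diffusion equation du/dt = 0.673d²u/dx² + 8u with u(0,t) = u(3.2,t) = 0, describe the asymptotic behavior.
u grows unboundedly. Reaction dominates diffusion (r=8 > κπ²/L²≈0.65); solution grows exponentially.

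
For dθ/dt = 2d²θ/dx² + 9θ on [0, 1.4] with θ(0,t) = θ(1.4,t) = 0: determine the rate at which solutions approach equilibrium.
Eigenvalues: λₙ = 2n²π²/1.4² - 9.
First three modes:
  n=1: λ₁ = 2π²/1.4² - 9 ≈ 1.071
  n=2: λ₂ = 8π²/1.4² - 9 ≈ 31.284
  n=3: λ₃ = 18π²/1.4² - 9 ≈ 81.639
Since 2π²/1.4² ≈ 10.071 > 9, all λₙ > 0.
The n=1 mode decays slowest → dominates as t → ∞.
Asymptotic: θ ~ c₁ sin(πx/1.4) e^{-λ₁t} with decay rate λ₁ ≈ 1.071.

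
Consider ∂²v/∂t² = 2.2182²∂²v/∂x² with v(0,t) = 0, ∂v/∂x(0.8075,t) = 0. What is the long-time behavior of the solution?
As t → ∞, v oscillates (no decay). Energy is conserved; the solution oscillates indefinitely as standing waves.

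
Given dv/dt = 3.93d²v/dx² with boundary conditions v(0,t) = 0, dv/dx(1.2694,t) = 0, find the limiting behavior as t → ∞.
v → 0. Heat escapes through the Dirichlet boundary.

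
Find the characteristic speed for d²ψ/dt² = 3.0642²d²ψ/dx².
Speed = 3.0642. Information travels along characteristics x = x₀ ± 3.0642t.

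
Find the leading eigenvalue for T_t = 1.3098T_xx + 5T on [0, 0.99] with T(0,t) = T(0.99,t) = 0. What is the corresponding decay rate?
Eigenvalues: λₙ = 1.3098n²π²/0.99² - 5.
First three modes:
  n=1: λ₁ = 1.3098π²/0.99² - 5 ≈ 8.19
  n=2: λ₂ = 5.2392π²/0.99² - 5 ≈ 47.759
  n=3: λ₃ = 11.7882π²/0.99² - 5 ≈ 113.707
Since 1.3098π²/0.99² ≈ 13.19 > 5, all λₙ > 0.
The n=1 mode decays slowest → dominates as t → ∞.
Asymptotic: T ~ c₁ sin(πx/0.99) e^{-λ₁t} with decay rate λ₁ ≈ 8.19.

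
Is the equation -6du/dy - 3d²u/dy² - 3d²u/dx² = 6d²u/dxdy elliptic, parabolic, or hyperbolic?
Rewriting in standard form: -3d²u/dx² - 6d²u/dxdy - 3d²u/dy² - 6du/dy = 0. Computing B² - 4AC with A = -3, B = -6, C = -3: discriminant = 0 (zero). Answer: parabolic.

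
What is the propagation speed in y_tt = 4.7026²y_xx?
Speed = 4.7026. Information travels along characteristics x = x₀ ± 4.7026t.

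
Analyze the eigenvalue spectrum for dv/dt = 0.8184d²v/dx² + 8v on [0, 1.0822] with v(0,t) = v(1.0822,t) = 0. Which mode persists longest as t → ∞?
Eigenvalues: λₙ = 0.8184n²π²/1.0822² - 8.
First three modes:
  n=1: λ₁ = 0.8184π²/1.0822² - 8 ≈ -1.103
  n=2: λ₂ = 3.2736π²/1.0822² - 8 ≈ 19.587
  n=3: λ₃ = 7.3656π²/1.0822² - 8 ≈ 54.072
Since 0.8184π²/1.0822² ≈ 6.897 < 8, λ₁ < 0.
The n=1 mode grows fastest (−λₙ is largest for n=1) → dominates.
Asymptotic: v ~ c₁ sin(πx/1.0822) e^{1.103t} (exponential growth at rate −λ₁ ≈ 1.103).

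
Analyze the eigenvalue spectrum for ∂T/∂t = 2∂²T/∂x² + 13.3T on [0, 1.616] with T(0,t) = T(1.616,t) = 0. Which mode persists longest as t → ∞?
Eigenvalues: λₙ = 2n²π²/1.616² - 13.3.
First three modes:
  n=1: λ₁ = 2π²/1.616² - 13.3 ≈ -5.741
  n=2: λ₂ = 8π²/1.616² - 13.3 ≈ 16.935
  n=3: λ₃ = 18π²/1.616² - 13.3 ≈ 54.728
Since 2π²/1.616² ≈ 7.559 < 13.3, λ₁ < 0.
The n=1 mode grows fastest (−λₙ is largest for n=1) → dominates.
Asymptotic: T ~ c₁ sin(πx/1.616) e^{5.741t} (exponential growth at rate −λ₁ ≈ 5.741).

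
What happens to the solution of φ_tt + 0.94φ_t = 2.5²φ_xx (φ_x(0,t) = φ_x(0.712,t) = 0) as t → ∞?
φ → constant (steady state). Damping (γ=0.94) dissipates the nonconstant modes; with Neumann BCs the spatial average obeys M''+γM'=0 and tends to a finite limit.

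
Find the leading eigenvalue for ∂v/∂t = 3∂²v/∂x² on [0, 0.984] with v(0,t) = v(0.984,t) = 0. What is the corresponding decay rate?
Eigenvalues: λₙ = 3n²π²/0.984².
First three modes:
  n=1: λ₁ = 3π²/0.984² ≈ 30.58
  n=2: λ₂ = 12π²/0.984² ≈ 122.318 (4× faster decay)
  n=3: λ₃ = 27π²/0.984² ≈ 275.216 (9× faster decay)
As t → ∞, higher modes decay exponentially faster. The n=1 mode dominates: v ~ c₁ sin(πx/0.984) e^{-λ₁t}.
Decay rate: λ₁ = 3π²/0.984² ≈ 30.58.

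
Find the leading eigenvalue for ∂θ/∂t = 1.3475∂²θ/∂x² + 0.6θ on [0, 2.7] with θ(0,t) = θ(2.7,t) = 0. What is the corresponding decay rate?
Eigenvalues: λₙ = 1.3475n²π²/2.7² - 0.6.
First three modes:
  n=1: λ₁ = 1.3475π²/2.7² - 0.6 ≈ 1.224
  n=2: λ₂ = 5.39π²/2.7² - 0.6 ≈ 6.697
  n=3: λ₃ = 12.1275π²/2.7² - 0.6 ≈ 15.819
Since 1.3475π²/2.7² ≈ 1.824 > 0.6, all λₙ > 0.
The n=1 mode decays slowest → dominates as t → ∞.
Asymptotic: θ ~ c₁ sin(πx/2.7) e^{-λ₁t} with decay rate λ₁ ≈ 1.224.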